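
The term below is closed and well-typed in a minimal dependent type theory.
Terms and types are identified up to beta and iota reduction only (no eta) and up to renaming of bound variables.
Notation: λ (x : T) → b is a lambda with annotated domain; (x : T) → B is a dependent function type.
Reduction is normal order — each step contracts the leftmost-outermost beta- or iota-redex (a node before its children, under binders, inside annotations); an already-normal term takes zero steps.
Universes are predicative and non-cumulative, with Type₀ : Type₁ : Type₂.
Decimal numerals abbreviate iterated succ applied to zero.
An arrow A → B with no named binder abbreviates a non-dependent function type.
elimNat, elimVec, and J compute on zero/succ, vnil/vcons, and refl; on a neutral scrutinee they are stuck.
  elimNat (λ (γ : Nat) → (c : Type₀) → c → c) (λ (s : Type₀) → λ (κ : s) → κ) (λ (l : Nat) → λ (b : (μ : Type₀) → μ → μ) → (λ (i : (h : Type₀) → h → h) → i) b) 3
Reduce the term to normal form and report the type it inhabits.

normal form:
  λ (γ : Type₀) → λ (c : γ) → c
inferred type:
  (γ : Type₀) → γ → γ


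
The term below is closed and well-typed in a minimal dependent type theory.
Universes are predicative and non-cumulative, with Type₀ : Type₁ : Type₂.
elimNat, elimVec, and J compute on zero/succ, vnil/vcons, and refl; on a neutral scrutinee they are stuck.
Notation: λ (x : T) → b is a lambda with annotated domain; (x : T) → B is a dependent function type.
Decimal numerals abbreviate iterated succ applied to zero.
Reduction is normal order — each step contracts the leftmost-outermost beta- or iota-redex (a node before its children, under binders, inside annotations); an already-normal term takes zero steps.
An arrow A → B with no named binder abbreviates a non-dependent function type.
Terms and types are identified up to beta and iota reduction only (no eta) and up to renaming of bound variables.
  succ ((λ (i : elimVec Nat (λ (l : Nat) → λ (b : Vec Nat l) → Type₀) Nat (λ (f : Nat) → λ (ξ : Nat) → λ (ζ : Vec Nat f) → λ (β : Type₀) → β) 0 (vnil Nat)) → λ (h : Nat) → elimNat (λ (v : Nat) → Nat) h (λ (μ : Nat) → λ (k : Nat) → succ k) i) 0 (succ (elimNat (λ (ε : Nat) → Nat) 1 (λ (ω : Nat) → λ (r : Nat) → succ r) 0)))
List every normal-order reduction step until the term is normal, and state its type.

normal-order reduction:
  succ ((λ (i : elimVec Nat (λ (l : Nat) → λ (b : Vec Nat l) → Type₀) Nat (λ (f : Nat) → λ (ξ : Nat) → λ (ζ : Vec Nat f) → λ (β : Type₀) → β) 0 (vnil Nat)) → λ (h : Nat) → elimNat (λ (v : Nat) → Nat) h (λ (μ : Nat) → λ (k : Nat) → succ k) i) 0 (succ (elimNat (λ (ε : Nat) → Nat) 1 (λ (ω : Nat) → λ (r : Nat) → succ r) 0)))
  ~> succ ((λ (i : Nat) → elimNat (λ (l : Nat) → Nat) i (λ (b : Nat) → λ (f : Nat) → succ f) 0) (succ (elimNat (λ (ξ : Nat) → Nat) 1 (λ (ζ : Nat) → λ (β : Nat) → succ β) 0)))
  ~> succ (elimNat (λ (i : Nat) → Nat) (succ (elimNat (λ (l : Nat) → Nat) 1 (λ (b : Nat) → λ (f : Nat) → succ f) 0)) (λ (ξ : Nat) → λ (ζ : Nat) → succ ζ) 0)
  ~> succ (succ (elimNat (λ (i : Nat) → Nat) 1 (λ (l : Nat) → λ (b : Nat) → succ b) 0))
  ~> 3
type:
  Nat


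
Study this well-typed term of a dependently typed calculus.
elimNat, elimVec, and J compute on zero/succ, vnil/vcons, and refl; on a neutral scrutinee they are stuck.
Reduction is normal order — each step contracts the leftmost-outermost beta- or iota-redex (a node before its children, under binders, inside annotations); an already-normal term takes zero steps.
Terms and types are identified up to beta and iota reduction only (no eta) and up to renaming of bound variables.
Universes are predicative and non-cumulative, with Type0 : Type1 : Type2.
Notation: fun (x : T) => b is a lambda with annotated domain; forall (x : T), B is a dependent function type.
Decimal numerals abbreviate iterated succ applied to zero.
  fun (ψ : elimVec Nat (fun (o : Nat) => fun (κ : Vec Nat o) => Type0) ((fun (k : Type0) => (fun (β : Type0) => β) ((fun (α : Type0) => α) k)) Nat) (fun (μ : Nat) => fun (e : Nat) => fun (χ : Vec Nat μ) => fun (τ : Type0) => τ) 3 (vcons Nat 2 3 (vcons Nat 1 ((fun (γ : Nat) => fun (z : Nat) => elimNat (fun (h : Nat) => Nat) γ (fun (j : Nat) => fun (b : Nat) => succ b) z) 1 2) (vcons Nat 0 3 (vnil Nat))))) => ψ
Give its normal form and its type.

reduced normal form:
  fun (ψ : Nat) => ψ
type:
  forall (ψ : Nat), Nat


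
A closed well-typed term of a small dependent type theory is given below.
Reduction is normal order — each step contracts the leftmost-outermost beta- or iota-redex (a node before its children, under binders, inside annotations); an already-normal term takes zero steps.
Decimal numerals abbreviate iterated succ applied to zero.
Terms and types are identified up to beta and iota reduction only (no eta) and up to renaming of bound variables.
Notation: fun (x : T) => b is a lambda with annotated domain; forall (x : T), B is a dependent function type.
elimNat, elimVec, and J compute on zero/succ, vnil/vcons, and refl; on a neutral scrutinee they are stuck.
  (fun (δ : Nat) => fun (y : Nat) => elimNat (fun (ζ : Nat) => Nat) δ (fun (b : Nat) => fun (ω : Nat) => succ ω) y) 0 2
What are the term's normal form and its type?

resulting normal form:
  2
inferred type:
  Nat


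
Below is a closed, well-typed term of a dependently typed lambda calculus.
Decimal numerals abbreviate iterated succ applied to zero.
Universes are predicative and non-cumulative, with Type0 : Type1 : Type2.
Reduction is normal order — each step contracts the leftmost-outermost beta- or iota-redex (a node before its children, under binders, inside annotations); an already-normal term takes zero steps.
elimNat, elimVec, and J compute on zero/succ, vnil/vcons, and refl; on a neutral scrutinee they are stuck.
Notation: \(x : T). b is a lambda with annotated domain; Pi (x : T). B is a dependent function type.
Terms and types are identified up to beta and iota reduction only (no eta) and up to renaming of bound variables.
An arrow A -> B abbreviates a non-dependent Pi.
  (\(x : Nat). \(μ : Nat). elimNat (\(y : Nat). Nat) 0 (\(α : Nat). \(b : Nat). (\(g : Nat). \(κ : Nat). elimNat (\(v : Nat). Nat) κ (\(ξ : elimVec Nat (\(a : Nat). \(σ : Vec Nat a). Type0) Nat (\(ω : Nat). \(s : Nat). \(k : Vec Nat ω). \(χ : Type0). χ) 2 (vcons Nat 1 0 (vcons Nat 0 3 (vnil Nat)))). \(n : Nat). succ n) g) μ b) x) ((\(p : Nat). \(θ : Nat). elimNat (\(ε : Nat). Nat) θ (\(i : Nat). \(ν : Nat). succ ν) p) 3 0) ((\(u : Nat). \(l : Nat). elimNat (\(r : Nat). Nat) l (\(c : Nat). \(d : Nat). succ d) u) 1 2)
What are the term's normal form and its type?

reduced normal form:
  9
inferred type:
  Nat
observation: the term reaches its normal form after 53 normal-order steps.


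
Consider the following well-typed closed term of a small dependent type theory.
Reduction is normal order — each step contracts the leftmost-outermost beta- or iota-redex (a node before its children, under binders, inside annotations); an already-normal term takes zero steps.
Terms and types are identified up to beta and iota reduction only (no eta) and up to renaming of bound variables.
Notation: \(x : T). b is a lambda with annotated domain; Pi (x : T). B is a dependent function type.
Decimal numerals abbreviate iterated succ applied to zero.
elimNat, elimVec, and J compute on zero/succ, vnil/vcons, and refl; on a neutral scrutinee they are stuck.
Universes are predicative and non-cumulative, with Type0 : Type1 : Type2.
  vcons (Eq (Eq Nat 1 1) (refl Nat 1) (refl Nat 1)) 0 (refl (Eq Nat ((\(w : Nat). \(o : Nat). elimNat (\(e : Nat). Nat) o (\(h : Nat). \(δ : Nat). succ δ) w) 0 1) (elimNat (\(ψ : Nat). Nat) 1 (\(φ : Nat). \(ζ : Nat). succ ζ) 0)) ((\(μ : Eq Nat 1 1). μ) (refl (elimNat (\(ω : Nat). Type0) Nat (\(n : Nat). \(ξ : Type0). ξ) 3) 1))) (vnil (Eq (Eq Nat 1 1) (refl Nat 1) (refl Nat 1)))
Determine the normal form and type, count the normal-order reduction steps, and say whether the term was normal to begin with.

resulting normal form:
  vcons (Eq (Eq Nat 1 1) (refl Nat 1) (refl Nat 1)) 0 (refl (Eq Nat 1 1) (refl Nat 1)) (vnil (Eq (Eq Nat 1 1) (refl Nat 1) (refl Nat 1)))
type:
  Vec (Eq (Eq Nat 1 1) (refl Nat 1) (refl Nat 1)) 1
reduction steps (normal order): 15
term was already normal: no
first contracted redex: a beta-redex


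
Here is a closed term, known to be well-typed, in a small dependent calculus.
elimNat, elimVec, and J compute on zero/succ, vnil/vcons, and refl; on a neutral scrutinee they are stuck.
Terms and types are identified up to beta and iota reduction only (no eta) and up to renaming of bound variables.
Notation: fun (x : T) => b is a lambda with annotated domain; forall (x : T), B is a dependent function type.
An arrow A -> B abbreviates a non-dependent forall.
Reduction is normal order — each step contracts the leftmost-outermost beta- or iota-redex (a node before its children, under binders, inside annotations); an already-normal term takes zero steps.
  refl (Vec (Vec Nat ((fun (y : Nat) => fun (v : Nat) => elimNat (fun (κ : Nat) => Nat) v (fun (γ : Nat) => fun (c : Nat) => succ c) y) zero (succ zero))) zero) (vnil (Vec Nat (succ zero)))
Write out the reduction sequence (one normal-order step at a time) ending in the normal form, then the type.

reduction (normal order):
  refl (Vec (Vec Nat ((fun (y : Nat) => fun (v : Nat) => elimNat (fun (κ : Nat) => Nat) v (fun (γ : Nat) => fun (c : Nat) => succ c) y) zero (succ zero))) zero) (vnil (Vec Nat (succ zero)))
  ~> refl (Vec (Vec Nat ((fun (y : Nat) => elimNat (fun (v : Nat) => Nat) y (fun (κ : Nat) => fun (γ : Nat) => succ γ) zero) (succ zero))) zero) (vnil (Vec Nat (succ zero)))
  ~> refl (Vec (Vec Nat (elimNat (fun (y : Nat) => Nat) (succ zero) (fun (v : Nat) => fun (κ : Nat) => succ κ) zero)) zero) (vnil (Vec Nat (succ zero)))
  ~> refl (Vec (Vec Nat (succ zero)) zero) (vnil (Vec Nat (succ zero)))
inferred type:
  Eq (Vec (Vec Nat (succ zero)) zero) (vnil (Vec Nat (succ zero))) (vnil (Vec Nat (succ zero)))


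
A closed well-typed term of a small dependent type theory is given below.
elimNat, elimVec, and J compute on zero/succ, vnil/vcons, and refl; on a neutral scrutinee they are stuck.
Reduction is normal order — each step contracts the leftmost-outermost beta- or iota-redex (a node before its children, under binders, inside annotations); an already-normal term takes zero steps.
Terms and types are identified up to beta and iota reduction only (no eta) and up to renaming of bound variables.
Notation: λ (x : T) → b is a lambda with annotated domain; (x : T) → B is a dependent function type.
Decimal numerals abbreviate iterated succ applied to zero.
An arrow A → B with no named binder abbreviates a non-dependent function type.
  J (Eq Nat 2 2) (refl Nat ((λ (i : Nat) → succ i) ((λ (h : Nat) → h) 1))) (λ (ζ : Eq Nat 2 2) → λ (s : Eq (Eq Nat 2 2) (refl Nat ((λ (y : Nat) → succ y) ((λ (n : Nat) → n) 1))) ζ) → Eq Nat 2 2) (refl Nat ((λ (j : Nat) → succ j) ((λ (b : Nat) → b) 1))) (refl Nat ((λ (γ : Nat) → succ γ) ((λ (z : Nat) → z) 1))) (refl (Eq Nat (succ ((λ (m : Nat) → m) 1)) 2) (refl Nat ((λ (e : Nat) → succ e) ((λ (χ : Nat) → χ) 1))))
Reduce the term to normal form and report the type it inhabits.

reduced normal form:
  refl Nat 2
the term's type:
  Eq Nat 2 2


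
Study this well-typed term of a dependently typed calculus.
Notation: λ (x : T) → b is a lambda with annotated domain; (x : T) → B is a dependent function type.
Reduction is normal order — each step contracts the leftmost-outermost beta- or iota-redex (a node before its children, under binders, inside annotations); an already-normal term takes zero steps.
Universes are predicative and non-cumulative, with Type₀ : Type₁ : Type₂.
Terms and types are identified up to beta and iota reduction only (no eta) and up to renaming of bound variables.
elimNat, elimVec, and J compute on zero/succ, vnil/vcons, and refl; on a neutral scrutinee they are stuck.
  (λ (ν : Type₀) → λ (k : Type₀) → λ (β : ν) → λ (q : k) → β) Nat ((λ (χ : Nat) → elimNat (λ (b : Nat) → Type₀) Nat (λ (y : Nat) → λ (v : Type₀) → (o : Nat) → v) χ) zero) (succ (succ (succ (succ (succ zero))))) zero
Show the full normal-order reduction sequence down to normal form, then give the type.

normal-order reduction:
  (λ (ν : Type₀) → λ (k : Type₀) → λ (β : ν) → λ (q : k) → β) Nat ((λ (χ : Nat) → elimNat (λ (b : Nat) → Type₀) Nat (λ (y : Nat) → λ (v : Type₀) → (o : Nat) → v) χ) zero) (succ (succ (succ (succ (succ zero))))) zero
  ~> (λ (ν : Type₀) → λ (k : Nat) → λ (β : ν) → k) ((λ (q : Nat) → elimNat (λ (χ : Nat) → Type₀) Nat (λ (b : Nat) → λ (y : Type₀) → (v : Nat) → y) q) zero) (succ (succ (succ (succ (succ zero))))) zero
  ~> (λ (ν : Nat) → λ (k : (λ (β : Nat) → elimNat (λ (q : Nat) → Type₀) Nat (λ (χ : Nat) → λ (b : Type₀) → (y : Nat) → b) β) zero) → ν) (succ (succ (succ (succ (succ zero))))) zero
  ~> (λ (ν : (λ (k : Nat) → elimNat (λ (β : Nat) → Type₀) Nat (λ (q : Nat) → λ (χ : Type₀) → (b : Nat) → χ) k) zero) → succ (succ (succ (succ (succ zero))))) zero
  ~> succ (succ (succ (succ (succ zero))))
inferred type:
  Nat


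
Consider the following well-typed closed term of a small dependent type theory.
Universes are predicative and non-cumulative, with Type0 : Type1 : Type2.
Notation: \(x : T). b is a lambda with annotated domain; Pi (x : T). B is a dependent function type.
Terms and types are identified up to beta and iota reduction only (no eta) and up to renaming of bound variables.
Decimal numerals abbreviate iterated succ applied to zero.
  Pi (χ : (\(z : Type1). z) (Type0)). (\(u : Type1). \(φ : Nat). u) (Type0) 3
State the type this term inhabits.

type:
  Type1


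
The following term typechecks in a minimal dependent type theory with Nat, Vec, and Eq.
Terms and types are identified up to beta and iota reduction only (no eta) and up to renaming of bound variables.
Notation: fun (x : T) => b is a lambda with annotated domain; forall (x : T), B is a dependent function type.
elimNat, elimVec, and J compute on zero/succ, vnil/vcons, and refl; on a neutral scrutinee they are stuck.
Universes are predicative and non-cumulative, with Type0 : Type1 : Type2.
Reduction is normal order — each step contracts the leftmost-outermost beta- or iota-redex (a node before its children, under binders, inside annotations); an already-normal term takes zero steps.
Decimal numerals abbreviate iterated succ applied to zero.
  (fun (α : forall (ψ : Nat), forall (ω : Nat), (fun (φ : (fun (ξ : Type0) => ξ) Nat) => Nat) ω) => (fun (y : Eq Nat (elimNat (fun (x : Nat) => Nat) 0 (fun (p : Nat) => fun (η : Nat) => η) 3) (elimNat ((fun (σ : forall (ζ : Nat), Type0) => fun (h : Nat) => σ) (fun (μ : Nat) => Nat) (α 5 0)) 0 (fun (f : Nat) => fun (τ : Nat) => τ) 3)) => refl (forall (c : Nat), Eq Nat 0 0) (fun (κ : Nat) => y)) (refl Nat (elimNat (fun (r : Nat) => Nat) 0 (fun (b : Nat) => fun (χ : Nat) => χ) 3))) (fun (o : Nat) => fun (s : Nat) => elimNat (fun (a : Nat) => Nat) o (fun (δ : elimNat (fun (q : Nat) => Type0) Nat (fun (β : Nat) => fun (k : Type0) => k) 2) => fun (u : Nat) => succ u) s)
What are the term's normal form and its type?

resulting normal form:
  refl (forall (α : Nat), Eq Nat 0 0) (fun (ψ : Nat) => refl Nat 0)
the term's type:
  Eq (forall (α : Nat), Eq Nat 0 0) (fun (ψ : Nat) => refl Nat 0) (fun (ω : Nat) => refl Nat 0)
observation: the first redex contracted is a beta-redex; the normal form is reached in 12 normal-order steps.


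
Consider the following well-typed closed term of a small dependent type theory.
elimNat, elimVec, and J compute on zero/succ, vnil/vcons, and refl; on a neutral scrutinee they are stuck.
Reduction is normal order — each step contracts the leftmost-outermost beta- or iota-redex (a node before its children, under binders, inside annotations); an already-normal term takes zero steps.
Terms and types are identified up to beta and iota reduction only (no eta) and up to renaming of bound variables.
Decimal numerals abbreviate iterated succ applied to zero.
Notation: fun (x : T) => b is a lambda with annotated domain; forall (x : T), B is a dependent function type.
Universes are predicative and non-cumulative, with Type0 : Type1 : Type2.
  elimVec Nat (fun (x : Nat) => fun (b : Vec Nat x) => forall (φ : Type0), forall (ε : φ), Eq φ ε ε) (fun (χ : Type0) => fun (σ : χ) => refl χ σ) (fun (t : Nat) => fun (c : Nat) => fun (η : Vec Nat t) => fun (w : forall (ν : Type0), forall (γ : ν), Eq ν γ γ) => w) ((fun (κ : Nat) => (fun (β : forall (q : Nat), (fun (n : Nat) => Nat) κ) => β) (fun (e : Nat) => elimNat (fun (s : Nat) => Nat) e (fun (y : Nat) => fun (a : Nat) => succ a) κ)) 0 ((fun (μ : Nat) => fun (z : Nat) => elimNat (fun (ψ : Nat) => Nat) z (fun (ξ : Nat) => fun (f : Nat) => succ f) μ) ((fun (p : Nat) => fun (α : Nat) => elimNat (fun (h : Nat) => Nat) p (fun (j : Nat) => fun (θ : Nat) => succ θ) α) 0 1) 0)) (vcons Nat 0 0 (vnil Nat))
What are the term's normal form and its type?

reduced normal form:
  fun (x : Type0) => fun (b : x) => refl x b
inferred type:
  forall (x : Type0), forall (b : x), Eq x b b
observation: 6 normal-order steps normalize the term, beginning with an elimVec iota-redex.


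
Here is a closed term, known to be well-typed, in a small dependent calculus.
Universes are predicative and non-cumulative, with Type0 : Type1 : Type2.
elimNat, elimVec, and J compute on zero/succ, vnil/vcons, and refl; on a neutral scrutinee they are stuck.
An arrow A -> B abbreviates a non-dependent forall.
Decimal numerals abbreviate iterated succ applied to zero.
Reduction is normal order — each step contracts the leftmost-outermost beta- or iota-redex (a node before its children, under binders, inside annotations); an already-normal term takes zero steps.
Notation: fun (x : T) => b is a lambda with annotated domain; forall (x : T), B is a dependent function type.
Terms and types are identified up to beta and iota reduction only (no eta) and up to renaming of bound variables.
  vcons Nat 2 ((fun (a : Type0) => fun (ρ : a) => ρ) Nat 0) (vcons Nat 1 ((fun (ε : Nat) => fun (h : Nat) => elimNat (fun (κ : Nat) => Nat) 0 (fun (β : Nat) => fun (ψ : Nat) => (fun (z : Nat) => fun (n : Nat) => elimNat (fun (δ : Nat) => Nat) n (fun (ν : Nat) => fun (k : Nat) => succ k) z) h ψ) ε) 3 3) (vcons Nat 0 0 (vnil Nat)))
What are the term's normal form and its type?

reduced normal form:
  vcons Nat 2 0 (vcons Nat 1 9 (vcons Nat 0 0 (vnil Nat)))
type:
  Vec Nat 3
observation: 50 normal-order steps separate the term from its normal form.


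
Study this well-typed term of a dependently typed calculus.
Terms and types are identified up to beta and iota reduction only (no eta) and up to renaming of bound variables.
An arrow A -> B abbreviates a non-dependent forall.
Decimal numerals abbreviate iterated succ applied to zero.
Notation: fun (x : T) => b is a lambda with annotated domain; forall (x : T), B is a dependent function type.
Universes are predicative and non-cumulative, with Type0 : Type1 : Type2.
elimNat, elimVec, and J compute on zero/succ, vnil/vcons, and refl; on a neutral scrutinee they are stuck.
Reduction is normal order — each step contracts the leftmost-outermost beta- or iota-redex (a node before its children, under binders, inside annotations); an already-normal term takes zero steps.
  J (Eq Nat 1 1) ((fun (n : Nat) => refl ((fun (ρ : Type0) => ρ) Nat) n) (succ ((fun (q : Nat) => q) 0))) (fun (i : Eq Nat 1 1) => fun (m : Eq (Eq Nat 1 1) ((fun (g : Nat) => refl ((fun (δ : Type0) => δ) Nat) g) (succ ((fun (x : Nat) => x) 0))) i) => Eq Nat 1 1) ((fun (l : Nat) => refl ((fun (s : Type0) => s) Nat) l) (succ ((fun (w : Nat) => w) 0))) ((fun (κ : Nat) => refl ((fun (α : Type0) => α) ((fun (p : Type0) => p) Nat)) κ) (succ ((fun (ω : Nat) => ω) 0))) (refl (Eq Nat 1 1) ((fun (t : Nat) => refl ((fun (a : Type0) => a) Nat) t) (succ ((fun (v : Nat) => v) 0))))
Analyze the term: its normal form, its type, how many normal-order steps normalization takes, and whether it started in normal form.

reduced normal form:
  refl Nat 1
inferred type:
  Eq Nat 1 1
normal-order step count: 4
started in normal form: no
first redex: a J iota-redex


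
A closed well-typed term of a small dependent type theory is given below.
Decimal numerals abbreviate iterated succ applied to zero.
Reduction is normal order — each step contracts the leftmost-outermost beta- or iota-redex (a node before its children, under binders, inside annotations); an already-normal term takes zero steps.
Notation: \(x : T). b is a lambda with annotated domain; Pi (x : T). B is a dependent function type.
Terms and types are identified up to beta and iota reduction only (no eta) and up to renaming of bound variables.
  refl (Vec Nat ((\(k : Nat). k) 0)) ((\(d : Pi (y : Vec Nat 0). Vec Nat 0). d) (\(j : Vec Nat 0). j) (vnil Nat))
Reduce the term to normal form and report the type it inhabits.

resulting normal form:
  refl (Vec Nat 0) (vnil Nat)
inferred type:
  Eq (Vec Nat 0) (vnil Nat) (vnil Nat)


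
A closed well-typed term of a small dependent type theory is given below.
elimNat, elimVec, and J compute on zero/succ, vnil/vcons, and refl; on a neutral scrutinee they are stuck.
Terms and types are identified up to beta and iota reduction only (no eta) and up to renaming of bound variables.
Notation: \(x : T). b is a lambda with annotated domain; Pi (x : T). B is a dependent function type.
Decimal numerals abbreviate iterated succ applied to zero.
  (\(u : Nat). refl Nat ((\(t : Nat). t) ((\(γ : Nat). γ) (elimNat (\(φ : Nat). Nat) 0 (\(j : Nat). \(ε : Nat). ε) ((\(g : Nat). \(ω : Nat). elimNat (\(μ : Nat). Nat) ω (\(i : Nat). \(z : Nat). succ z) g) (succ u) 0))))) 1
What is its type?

type:
  Eq Nat 0 0


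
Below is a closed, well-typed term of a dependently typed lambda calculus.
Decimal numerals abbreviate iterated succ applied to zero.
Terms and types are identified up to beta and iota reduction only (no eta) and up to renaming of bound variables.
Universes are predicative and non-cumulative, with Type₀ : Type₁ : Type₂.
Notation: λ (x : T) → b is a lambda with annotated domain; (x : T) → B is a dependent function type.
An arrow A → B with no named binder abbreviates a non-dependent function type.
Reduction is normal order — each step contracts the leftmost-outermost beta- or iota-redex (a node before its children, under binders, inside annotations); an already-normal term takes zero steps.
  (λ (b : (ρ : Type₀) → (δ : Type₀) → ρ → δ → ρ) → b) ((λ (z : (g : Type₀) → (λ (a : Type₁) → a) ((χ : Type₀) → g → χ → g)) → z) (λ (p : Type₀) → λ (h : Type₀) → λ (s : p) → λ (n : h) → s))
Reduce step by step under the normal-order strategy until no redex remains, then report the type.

normal-order reduction:
  (λ (b : (ρ : Type₀) → (δ : Type₀) → ρ → δ → ρ) → b) ((λ (z : (g : Type₀) → (λ (a : Type₁) → a) ((χ : Type₀) → g → χ → g)) → z) (λ (p : Type₀) → λ (h : Type₀) → λ (s : p) → λ (n : h) → s))
  ~> (λ (b : (ρ : Type₀) → (λ (δ : Type₁) → δ) ((z : Type₀) → ρ → z → ρ)) → b) (λ (g : Type₀) → λ (a : Type₀) → λ (χ : g) → λ (p : a) → χ)
  ~> λ (b : Type₀) → λ (ρ : Type₀) → λ (δ : b) → λ (z : ρ) → δ
inferred type:
  (b : Type₀) → (ρ : Type₀) → b → ρ → b


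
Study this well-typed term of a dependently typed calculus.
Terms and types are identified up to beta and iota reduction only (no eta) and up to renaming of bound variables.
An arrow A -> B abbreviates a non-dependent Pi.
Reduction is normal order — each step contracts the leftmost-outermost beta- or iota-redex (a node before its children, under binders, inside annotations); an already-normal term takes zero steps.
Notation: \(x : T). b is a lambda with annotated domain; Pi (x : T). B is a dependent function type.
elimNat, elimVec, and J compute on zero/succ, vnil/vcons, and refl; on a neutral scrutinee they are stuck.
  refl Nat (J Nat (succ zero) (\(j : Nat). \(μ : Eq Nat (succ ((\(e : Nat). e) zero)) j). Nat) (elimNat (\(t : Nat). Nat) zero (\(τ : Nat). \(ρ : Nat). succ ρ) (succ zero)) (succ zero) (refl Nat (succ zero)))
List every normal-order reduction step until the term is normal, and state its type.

normal-order reduction sequence:
  refl Nat (J Nat (succ zero) (\(j : Nat). \(μ : Eq Nat (succ ((\(e : Nat). e) zero)) j). Nat) (elimNat (\(t : Nat). Nat) zero (\(τ : Nat). \(ρ : Nat). succ ρ) (succ zero)) (succ zero) (refl Nat (succ zero)))
  ~> refl Nat (elimNat (\(j : Nat). Nat) zero (\(μ : Nat). \(e : Nat). succ e) (succ zero))
  ~> refl Nat ((\(j : Nat). \(μ : Nat). succ μ) zero (elimNat (\(e : Nat). Nat) zero (\(t : Nat). \(τ : Nat). succ τ) zero))
  ~> refl Nat ((\(j : Nat). succ j) (elimNat (\(μ : Nat). Nat) zero (\(e : Nat). \(t : Nat). succ t) zero))
  ~> refl Nat (succ (elimNat (\(j : Nat). Nat) zero (\(μ : Nat). \(e : Nat). succ e) zero))
  ~> refl Nat (succ zero)
the term's type:
  Eq Nat (succ zero) (succ zero)


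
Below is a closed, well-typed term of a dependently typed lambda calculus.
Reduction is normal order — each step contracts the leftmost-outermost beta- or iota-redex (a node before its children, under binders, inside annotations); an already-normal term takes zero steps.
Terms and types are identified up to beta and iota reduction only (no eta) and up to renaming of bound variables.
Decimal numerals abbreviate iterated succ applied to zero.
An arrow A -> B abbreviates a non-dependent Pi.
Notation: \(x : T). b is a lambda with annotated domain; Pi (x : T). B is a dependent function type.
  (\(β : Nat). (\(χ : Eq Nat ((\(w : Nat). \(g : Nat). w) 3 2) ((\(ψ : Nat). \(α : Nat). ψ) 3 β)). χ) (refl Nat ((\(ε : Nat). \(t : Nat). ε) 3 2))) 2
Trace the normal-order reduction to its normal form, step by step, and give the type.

normal-order reduction sequence:
  (\(β : Nat). (\(χ : Eq Nat ((\(w : Nat). \(g : Nat). w) 3 2) ((\(ψ : Nat). \(α : Nat). ψ) 3 β)). χ) (refl Nat ((\(ε : Nat). \(t : Nat). ε) 3 2))) 2
  ~> (\(β : Eq Nat ((\(χ : Nat). \(w : Nat). χ) 3 2) ((\(g : Nat). \(ψ : Nat). g) 3 2)). β) (refl Nat ((\(α : Nat). \(ε : Nat). α) 3 2))
  ~> refl Nat ((\(β : Nat). \(χ : Nat). β) 3 2)
  ~> refl Nat ((\(β : Nat). 3) 2)
  ~> refl Nat 3
inferred type:
  Eq Nat 3 3


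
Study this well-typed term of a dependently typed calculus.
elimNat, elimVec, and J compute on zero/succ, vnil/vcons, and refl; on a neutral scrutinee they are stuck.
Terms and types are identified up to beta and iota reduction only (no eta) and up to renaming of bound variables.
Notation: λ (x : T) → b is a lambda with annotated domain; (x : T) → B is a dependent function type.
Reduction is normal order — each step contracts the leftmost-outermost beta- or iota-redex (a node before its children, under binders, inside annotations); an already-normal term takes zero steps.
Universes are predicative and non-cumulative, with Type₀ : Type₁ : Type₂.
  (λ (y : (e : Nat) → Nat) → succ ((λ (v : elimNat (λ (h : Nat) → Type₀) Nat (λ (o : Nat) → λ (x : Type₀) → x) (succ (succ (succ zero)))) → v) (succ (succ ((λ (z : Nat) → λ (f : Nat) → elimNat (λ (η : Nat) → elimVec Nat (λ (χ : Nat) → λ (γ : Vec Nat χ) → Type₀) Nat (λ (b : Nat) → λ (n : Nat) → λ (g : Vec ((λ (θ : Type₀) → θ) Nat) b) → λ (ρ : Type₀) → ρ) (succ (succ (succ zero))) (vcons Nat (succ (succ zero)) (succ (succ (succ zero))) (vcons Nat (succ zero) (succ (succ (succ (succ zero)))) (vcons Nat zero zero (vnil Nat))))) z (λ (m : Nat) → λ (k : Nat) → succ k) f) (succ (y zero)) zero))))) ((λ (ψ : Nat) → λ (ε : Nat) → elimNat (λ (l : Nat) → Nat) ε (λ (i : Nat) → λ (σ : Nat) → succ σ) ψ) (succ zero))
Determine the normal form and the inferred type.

normal form:
  succ (succ (succ (succ (succ zero))))
the term's type:
  Nat
observation: reduction starts at a beta-redex, and 11 normal-order steps reach the normal form.


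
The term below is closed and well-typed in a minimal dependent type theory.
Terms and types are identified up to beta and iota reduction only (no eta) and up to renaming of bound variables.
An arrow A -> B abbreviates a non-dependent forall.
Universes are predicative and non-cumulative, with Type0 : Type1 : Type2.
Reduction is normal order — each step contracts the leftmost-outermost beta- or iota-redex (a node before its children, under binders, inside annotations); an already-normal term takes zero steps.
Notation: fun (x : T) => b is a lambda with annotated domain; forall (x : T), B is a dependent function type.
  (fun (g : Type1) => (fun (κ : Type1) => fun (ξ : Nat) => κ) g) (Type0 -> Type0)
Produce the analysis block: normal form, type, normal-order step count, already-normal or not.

reduced normal form:
  fun (g : Nat) => Type0 -> Type0
the term's type:
  Nat -> Type1
normal-order step count: 2
term was already normal: no
first redex: a beta-redex


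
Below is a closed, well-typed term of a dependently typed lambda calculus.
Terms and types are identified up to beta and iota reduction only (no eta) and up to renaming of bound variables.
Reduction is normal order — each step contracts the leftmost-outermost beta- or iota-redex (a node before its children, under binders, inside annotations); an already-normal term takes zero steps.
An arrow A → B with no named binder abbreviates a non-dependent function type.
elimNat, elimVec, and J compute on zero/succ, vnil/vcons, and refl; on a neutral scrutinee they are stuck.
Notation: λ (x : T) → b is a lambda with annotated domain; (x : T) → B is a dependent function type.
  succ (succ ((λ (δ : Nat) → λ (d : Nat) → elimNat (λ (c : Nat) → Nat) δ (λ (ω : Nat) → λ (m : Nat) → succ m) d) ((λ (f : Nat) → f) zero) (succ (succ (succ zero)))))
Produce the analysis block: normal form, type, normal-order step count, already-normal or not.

resulting normal form:
  succ (succ (succ (succ (succ zero))))
type:
  Nat
steps to reach normal form (normal order): 13
already normal: no
first redex: a beta-redex


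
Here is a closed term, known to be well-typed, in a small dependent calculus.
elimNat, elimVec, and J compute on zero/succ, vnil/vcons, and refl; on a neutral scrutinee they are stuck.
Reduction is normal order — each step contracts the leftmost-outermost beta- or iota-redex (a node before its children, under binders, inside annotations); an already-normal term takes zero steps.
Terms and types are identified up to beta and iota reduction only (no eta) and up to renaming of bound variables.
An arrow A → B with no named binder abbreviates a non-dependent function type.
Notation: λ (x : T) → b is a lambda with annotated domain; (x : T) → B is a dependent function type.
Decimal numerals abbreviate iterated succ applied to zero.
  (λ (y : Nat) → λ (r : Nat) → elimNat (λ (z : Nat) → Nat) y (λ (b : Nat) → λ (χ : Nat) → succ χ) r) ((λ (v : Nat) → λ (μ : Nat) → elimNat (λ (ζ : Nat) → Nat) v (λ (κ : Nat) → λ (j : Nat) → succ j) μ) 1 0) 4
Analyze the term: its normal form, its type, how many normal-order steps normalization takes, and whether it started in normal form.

normal form:
  5
type:
  Nat
steps to reach normal form (normal order): 18
already normal: no
first contracted redex: a beta-redex


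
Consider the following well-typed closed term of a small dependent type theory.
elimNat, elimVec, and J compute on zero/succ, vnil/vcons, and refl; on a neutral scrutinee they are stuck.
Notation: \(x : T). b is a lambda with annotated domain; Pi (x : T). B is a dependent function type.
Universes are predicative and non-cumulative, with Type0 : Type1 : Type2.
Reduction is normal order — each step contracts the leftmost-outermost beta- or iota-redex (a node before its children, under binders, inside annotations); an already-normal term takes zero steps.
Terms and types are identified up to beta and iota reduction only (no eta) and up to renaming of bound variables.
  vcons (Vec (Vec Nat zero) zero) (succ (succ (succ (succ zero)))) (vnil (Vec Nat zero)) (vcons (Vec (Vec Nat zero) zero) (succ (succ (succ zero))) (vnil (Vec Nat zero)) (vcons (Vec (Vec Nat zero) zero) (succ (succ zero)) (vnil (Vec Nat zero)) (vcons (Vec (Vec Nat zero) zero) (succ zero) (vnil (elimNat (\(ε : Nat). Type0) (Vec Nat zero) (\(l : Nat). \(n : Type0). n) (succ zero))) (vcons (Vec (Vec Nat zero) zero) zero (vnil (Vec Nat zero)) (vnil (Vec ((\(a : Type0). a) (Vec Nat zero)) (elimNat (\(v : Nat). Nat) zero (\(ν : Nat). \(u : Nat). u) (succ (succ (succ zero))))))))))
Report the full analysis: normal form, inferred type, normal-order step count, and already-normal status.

reduced normal form:
  vcons (Vec (Vec Nat zero) zero) (succ (succ (succ (succ zero)))) (vnil (Vec Nat zero)) (vcons (Vec (Vec Nat zero) zero) (succ (succ (succ zero))) (vnil (Vec Nat zero)) (vcons (Vec (Vec Nat zero) zero) (succ (succ zero)) (vnil (Vec Nat zero)) (vcons (Vec (Vec Nat zero) zero) (succ zero) (vnil (Vec Nat zero)) (vcons (Vec (Vec Nat zero) zero) zero (vnil (Vec Nat zero)) (vnil (Vec (Vec Nat zero) zero))))))
inferred type:
  Vec (Vec (Vec Nat zero) zero) (succ (succ (succ (succ (succ zero)))))
reduction steps (normal order): 15
started in normal form: no
first redex: an elimNat iota-redex


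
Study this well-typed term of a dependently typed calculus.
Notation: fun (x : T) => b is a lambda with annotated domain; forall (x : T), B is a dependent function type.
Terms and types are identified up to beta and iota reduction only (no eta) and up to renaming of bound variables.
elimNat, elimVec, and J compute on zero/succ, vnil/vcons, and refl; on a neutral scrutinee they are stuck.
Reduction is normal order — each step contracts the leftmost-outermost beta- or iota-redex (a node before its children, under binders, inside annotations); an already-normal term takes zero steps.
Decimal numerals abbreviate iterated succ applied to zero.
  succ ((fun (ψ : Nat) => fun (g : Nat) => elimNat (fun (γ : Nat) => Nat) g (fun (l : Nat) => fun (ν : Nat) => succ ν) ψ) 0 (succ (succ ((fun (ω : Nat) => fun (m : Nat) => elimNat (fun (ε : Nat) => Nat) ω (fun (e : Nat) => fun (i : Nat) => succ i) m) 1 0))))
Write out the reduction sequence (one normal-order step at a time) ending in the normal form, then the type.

normal-order reduction sequence:
  succ ((fun (ψ : Nat) => fun (g : Nat) => elimNat (fun (γ : Nat) => Nat) g (fun (l : Nat) => fun (ν : Nat) => succ ν) ψ) 0 (succ (succ ((fun (ω : Nat) => fun (m : Nat) => elimNat (fun (ε : Nat) => Nat) ω (fun (e : Nat) => fun (i : Nat) => succ i) m) 1 0))))
  ~> succ ((fun (ψ : Nat) => elimNat (fun (g : Nat) => Nat) ψ (fun (γ : Nat) => fun (l : Nat) => succ l) 0) (succ (succ ((fun (ν : Nat) => fun (ω : Nat) => elimNat (fun (m : Nat) => Nat) ν (fun (ε : Nat) => fun (e : Nat) => succ e) ω) 1 0))))
  ~> succ (elimNat (fun (ψ : Nat) => Nat) (succ (succ ((fun (g : Nat) => fun (γ : Nat) => elimNat (fun (l : Nat) => Nat) g (fun (ν : Nat) => fun (ω : Nat) => succ ω) γ) 1 0))) (fun (m : Nat) => fun (ε : Nat) => succ ε) 0)
  ~> succ (succ (succ ((fun (ψ : Nat) => fun (g : Nat) => elimNat (fun (γ : Nat) => Nat) ψ (fun (l : Nat) => fun (ν : Nat) => succ ν) g) 1 0)))
  ~> succ (succ (succ ((fun (ψ : Nat) => elimNat (fun (g : Nat) => Nat) 1 (fun (γ : Nat) => fun (l : Nat) => succ l) ψ) 0)))
  ~> succ (succ (succ (elimNat (fun (ψ : Nat) => Nat) 1 (fun (g : Nat) => fun (γ : Nat) => succ γ) 0)))
  ~> 4
type:
  Nat


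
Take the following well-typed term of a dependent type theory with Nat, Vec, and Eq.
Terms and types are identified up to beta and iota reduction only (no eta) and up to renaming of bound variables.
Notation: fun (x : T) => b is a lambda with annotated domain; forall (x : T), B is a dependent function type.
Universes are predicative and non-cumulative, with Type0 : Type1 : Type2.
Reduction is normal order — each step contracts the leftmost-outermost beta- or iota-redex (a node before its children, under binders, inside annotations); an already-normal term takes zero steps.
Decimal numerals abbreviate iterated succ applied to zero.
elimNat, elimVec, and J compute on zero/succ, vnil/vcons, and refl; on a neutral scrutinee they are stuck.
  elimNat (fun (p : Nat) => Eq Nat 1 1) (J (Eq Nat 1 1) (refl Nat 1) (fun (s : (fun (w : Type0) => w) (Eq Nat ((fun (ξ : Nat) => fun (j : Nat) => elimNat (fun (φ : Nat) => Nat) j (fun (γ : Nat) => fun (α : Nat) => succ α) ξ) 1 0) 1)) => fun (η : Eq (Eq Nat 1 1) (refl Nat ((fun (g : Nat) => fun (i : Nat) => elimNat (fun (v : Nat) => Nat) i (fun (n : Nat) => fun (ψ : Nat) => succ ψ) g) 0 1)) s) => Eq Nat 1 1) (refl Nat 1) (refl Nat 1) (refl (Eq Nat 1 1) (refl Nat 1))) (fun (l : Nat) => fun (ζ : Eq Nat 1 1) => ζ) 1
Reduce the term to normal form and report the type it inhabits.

resulting normal form:
  refl Nat 1
the term's type:
  Eq Nat 1 1
observation: normalization takes exactly 5 steps under the normal-order strategy.


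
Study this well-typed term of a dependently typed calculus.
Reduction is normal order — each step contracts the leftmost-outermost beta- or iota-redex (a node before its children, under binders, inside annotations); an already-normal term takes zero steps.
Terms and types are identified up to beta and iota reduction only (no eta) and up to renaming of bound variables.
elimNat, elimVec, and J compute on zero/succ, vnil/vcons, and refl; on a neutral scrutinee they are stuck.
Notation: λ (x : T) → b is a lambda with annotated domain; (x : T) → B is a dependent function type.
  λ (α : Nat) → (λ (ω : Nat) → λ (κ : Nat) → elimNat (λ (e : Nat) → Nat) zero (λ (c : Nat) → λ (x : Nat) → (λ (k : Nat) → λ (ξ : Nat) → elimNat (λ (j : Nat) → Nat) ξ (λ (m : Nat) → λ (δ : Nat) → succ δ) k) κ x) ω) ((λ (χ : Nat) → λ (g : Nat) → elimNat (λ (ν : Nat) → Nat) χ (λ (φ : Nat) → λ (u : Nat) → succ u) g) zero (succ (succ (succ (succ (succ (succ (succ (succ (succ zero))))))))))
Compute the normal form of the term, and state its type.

resulting normal form:
  λ (α : Nat) → λ (ω : Nat) → elimNat (λ (κ : Nat) → Nat) (elimNat (λ (e : Nat) → Nat) (elimNat (λ (c : Nat) → Nat) (elimNat (λ (x : Nat) → Nat) (elimNat (λ (k : Nat) → Nat) (elimNat (λ (ξ : Nat) → Nat) (elimNat (λ (j : Nat) → Nat) (elimNat (λ (m : Nat) → Nat) (elimNat (λ (δ : Nat) → Nat) zero (λ (χ : Nat) → λ (g : Nat) → succ g) ω) (λ (ν : Nat) → λ (φ : Nat) → succ φ) ω) (λ (u : Nat) → λ (β : Nat) → succ β) ω) (λ (y : Nat) → λ (f : Nat) → succ f) ω) (λ (b : Nat) → λ (γ : Nat) → succ γ) ω) (λ (d : Nat) → λ (q : Nat) → succ q) ω) (λ (η : Nat) → λ (ψ : Nat) → succ ψ) ω) (λ (μ : Nat) → λ (ζ : Nat) → succ ζ) ω) (λ (t : Nat) → λ (a : Nat) → succ a) ω
type:
  (α : Nat) → (ω : Nat) → Nat
observation: 61 normal-order steps normalize the term, beginning with a beta-redex.


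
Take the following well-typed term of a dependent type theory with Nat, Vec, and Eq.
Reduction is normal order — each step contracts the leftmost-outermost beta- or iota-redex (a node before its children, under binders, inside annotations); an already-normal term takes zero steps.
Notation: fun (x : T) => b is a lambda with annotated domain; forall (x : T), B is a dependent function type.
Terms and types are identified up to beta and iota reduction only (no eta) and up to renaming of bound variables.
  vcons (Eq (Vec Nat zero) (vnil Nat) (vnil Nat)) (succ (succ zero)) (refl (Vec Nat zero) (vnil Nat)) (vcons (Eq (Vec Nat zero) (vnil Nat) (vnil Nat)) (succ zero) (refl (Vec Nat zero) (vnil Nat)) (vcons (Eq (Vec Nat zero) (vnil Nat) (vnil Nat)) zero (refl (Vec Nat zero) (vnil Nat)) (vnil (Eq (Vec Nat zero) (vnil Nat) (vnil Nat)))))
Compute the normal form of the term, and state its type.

normal form:
  vcons (Eq (Vec Nat zero) (vnil Nat) (vnil Nat)) (succ (succ zero)) (refl (Vec Nat zero) (vnil Nat)) (vcons (Eq (Vec Nat zero) (vnil Nat) (vnil Nat)) (succ zero) (refl (Vec Nat zero) (vnil Nat)) (vcons (Eq (Vec Nat zero) (vnil Nat) (vnil Nat)) zero (refl (Vec Nat zero) (vnil Nat)) (vnil (Eq (Vec Nat zero) (vnil Nat) (vnil Nat)))))
type:
  Vec (Eq (Vec Nat zero) (vnil Nat) (vnil Nat)) (succ (succ (succ zero)))
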